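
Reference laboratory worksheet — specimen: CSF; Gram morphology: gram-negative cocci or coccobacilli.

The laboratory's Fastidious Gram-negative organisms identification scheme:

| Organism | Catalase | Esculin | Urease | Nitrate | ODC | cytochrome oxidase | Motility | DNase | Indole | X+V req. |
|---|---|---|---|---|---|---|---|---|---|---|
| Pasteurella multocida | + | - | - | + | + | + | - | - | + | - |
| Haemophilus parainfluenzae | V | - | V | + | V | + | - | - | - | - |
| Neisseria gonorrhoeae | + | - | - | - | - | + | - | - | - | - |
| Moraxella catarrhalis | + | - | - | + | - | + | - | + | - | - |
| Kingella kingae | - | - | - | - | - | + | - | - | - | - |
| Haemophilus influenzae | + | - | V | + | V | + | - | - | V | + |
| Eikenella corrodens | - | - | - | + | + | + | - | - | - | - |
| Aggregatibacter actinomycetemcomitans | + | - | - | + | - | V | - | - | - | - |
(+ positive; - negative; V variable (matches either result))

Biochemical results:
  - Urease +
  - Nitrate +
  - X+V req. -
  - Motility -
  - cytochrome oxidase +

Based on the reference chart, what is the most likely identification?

Haemophilus parainfluenzae

Motility -: all 8 remaining candidates are consistent.
Urease +: excludes 6 organisms — 2 left.
X+V req. -: excludes Haemophilus influenzae — 1 left.
cytochrome oxidase +: the one remaining candidate is consistent.
Nitrate +: the one remaining candidate is consistent.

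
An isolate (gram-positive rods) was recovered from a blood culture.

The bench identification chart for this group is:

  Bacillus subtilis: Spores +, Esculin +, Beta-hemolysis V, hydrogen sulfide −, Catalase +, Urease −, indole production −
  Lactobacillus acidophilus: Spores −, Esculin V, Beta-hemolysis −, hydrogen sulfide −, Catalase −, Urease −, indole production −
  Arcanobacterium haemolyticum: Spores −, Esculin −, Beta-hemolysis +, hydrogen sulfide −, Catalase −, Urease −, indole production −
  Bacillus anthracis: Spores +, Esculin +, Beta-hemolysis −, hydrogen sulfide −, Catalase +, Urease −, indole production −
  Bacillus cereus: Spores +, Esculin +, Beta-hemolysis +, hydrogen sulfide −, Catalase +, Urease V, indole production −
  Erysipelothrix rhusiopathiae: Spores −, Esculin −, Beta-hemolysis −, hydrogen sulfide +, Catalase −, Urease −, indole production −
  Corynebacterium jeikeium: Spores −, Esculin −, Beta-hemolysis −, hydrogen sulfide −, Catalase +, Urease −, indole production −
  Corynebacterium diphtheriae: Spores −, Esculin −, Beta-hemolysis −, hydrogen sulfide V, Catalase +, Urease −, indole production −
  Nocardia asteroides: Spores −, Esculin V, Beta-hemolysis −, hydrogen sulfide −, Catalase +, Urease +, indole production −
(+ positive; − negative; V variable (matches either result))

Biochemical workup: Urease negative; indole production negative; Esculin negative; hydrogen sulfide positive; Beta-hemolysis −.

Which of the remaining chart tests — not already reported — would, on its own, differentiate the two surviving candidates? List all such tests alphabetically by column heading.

Catalase

Beta-hemolysis −: excludes Arcanobacterium haemolyticum, Bacillus cereus — 7 left.
Esculin −: excludes Bacillus subtilis, Bacillus anthracis — 5 left.
Urease −: excludes Nocardia asteroides — 4 left.
indole production −: all 4 remaining candidates are consistent.
hydrogen sulfide +: excludes Lactobacillus acidophilus, Corynebacterium jeikeium — 2 left.
Two candidates remain: Corynebacterium diphtheriae and Erysipelothrix rhusiopathiae.
  Spores: − vs − — same for both, does not separate.
  Catalase: Corynebacterium diphtheriae +, Erysipelothrix rhusiopathiae − — discriminates.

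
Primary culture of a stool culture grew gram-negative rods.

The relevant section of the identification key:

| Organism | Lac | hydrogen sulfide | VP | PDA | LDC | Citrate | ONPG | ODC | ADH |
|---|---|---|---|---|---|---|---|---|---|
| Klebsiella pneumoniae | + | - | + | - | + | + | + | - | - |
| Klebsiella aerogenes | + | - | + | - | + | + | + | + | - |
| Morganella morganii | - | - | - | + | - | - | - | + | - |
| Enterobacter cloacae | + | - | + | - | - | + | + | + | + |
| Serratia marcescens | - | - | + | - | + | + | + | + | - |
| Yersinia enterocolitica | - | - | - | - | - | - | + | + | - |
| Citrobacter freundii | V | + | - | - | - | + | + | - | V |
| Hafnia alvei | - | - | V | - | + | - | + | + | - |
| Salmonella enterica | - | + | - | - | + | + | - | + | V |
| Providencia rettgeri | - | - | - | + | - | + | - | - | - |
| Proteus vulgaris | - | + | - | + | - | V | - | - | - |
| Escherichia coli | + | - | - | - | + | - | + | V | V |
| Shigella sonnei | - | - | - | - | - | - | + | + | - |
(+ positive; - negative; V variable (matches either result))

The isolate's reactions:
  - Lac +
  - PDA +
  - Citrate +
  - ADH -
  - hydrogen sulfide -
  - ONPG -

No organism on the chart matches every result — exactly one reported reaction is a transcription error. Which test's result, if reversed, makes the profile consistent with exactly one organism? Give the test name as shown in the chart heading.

As reported, no row in the chart matches all 6 reactions.
Reversing ONPG → still no organism matches.
Reversing Citrate → still no organism matches.
Reversing PDA → still no organism matches.
Reversing hydrogen sulfide → still no organism matches.
Reversing ADH → still no organism matches.
Reversing Lac (to -) → unique match: Providencia rettgeri.

Lac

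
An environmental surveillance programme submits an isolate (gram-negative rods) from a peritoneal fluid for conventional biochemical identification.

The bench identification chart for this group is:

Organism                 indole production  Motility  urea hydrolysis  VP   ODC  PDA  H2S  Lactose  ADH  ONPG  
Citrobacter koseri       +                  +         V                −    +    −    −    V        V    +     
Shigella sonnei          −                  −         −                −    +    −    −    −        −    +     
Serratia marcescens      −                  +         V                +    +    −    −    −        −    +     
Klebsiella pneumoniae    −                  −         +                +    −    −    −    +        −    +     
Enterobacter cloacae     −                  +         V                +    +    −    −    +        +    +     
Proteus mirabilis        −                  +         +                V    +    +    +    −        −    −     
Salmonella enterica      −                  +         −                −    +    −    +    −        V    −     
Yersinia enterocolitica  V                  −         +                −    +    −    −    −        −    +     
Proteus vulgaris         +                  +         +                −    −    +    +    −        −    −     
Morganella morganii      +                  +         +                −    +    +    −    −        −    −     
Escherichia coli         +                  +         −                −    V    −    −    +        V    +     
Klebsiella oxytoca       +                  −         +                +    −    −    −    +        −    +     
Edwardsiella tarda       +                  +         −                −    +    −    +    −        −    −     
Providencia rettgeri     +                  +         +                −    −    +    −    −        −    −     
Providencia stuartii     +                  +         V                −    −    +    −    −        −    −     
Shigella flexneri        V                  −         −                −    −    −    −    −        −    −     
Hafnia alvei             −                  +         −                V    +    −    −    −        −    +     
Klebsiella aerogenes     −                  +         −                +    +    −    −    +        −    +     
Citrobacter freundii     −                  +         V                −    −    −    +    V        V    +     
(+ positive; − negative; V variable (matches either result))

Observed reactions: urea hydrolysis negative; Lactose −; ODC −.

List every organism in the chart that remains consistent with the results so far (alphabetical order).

Citrobacter freundii, Providencia stuartii, Shigella flexneri

urea hydrolysis −: excludes 7 organisms — 12 left.
Lactose −: excludes Enterobacter cloacae, Escherichia coli, Klebsiella aerogenes — 9 left.
ODC −: excludes 6 organisms — 3 left.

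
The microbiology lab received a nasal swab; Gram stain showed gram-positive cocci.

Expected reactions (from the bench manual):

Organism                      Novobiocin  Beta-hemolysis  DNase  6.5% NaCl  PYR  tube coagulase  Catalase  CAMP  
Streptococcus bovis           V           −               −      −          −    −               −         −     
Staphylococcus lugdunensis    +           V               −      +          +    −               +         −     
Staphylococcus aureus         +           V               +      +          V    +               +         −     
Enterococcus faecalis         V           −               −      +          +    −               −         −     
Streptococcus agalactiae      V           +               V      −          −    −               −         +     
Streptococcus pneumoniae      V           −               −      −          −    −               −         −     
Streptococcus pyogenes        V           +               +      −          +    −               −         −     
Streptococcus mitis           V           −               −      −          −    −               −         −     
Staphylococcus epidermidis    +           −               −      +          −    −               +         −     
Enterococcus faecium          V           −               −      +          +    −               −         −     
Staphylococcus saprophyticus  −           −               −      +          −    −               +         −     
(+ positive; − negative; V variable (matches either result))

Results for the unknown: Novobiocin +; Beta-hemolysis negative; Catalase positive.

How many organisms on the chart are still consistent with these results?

3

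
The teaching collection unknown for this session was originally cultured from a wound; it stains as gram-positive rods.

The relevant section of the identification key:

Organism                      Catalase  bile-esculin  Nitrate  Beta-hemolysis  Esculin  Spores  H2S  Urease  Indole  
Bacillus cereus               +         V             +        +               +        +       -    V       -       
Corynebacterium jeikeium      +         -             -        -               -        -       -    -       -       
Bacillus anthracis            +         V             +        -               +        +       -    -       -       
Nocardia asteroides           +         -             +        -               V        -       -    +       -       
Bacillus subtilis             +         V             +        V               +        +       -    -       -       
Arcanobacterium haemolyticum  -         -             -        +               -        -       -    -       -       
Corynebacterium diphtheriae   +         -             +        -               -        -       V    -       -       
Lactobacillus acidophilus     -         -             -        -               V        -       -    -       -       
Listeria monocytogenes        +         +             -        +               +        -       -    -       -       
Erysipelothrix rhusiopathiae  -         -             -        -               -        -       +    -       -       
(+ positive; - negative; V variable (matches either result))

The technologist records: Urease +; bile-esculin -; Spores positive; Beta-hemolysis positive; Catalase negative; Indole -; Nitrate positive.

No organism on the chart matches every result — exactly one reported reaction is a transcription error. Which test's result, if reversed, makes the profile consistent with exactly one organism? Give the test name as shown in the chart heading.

Catalase

As reported, no row in the chart matches all 7 reactions.
Reversing Nitrate → still no organism matches.
Reversing Urease → still no organism matches.
Reversing Catalase (to +) → unique match: Bacillus cereus.
Reversing Spores → still no organism matches.
Reversing bile-esculin → still no organism matches.
Reversing Indole → still no organism matches.
Reversing Beta-hemolysis → still no organism matches.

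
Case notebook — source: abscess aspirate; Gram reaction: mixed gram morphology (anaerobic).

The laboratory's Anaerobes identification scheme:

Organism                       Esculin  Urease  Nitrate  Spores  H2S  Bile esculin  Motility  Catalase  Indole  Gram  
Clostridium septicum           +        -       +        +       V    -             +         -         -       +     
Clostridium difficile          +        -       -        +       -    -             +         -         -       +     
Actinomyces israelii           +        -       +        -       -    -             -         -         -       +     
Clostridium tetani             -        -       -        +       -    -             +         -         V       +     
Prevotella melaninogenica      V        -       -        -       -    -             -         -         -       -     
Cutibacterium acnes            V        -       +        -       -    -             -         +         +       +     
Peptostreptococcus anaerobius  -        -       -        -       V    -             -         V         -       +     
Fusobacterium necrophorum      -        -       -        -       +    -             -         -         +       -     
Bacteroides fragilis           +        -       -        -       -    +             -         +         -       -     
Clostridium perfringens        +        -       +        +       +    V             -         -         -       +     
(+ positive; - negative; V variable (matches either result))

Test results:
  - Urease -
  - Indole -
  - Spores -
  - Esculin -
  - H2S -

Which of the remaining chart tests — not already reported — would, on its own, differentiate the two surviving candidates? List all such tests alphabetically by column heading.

Indole -: excludes Cutibacterium acnes, Fusobacterium necrophorum — 8 left.
H2S -: excludes Clostridium perfringens — 7 left.
Urease -: all 7 remaining candidates are consistent.
Spores -: excludes Clostridium septicum, Clostridium difficile, Clostridium tetani — 4 left.
Esculin -: excludes Actinomyces israelii, Bacteroides fragilis — 2 left.
Two candidates remain: Peptostreptococcus anaerobius and Prevotella melaninogenica.
  Nitrate: - vs - — same for both, does not separate.
  Bile esculin: - vs - — same for both, does not separate.
  Motility: - vs - — same for both, does not separate.
  Catalase: V vs - — variable for at least one, does not separate.
  Gram: Peptostreptococcus anaerobius +, Prevotella melaninogenica - — discriminates.

Gram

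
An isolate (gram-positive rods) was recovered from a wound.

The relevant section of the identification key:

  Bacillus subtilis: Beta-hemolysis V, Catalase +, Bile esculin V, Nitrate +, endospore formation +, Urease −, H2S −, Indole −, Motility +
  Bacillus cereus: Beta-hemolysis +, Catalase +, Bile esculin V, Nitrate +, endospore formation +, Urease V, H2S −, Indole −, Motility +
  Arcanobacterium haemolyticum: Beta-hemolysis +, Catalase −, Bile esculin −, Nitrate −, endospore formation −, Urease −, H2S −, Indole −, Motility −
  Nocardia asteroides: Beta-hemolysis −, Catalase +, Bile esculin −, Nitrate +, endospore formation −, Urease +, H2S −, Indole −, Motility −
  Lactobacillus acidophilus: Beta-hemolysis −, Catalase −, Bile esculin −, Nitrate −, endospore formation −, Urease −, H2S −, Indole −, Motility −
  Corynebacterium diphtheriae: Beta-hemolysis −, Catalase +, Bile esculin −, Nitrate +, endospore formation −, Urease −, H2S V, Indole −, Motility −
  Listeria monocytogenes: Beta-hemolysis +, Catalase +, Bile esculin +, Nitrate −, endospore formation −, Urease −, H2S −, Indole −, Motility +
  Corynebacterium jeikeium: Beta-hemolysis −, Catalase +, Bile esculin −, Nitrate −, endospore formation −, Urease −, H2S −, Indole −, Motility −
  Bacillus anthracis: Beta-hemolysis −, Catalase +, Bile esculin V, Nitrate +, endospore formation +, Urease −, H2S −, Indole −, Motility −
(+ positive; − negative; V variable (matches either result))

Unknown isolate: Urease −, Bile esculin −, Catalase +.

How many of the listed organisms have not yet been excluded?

Bile esculin −: excludes Listeria monocytogenes — 8 left.
Catalase +: excludes Arcanobacterium haemolyticum, Lactobacillus acidophilus — 6 left.
Urease −: excludes Nocardia asteroides — 5 left.
Still consistent: Bacillus anthracis, Bacillus cereus, Bacillus subtilis, Corynebacterium diphtheriae, Corynebacterium jeikeium.

5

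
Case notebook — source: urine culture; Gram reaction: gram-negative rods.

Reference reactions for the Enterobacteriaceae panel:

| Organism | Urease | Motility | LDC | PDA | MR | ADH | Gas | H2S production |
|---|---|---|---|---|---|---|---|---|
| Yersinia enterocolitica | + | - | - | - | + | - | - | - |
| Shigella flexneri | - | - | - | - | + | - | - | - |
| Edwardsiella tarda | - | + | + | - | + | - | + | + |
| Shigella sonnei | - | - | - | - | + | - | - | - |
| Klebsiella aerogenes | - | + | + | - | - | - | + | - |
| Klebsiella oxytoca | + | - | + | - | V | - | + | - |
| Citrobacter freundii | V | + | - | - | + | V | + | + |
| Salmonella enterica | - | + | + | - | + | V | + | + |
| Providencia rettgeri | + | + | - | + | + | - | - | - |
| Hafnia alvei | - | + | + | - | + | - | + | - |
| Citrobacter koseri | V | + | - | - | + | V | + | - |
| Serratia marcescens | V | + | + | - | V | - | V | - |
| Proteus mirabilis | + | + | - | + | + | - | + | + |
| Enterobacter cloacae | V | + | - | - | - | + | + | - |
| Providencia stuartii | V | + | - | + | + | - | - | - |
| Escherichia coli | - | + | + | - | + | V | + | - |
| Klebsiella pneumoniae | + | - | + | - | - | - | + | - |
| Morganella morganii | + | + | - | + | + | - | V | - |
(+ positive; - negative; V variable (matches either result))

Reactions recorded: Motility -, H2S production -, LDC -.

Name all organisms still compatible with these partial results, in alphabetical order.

Motility -: excludes 13 organisms — 5 left.
LDC -: excludes Klebsiella oxytoca, Klebsiella pneumoniae — 3 left.
H2S production -: all 3 remaining candidates are consistent.

Shigella flexneri, Shigella sonnei, Yersinia enterocolitica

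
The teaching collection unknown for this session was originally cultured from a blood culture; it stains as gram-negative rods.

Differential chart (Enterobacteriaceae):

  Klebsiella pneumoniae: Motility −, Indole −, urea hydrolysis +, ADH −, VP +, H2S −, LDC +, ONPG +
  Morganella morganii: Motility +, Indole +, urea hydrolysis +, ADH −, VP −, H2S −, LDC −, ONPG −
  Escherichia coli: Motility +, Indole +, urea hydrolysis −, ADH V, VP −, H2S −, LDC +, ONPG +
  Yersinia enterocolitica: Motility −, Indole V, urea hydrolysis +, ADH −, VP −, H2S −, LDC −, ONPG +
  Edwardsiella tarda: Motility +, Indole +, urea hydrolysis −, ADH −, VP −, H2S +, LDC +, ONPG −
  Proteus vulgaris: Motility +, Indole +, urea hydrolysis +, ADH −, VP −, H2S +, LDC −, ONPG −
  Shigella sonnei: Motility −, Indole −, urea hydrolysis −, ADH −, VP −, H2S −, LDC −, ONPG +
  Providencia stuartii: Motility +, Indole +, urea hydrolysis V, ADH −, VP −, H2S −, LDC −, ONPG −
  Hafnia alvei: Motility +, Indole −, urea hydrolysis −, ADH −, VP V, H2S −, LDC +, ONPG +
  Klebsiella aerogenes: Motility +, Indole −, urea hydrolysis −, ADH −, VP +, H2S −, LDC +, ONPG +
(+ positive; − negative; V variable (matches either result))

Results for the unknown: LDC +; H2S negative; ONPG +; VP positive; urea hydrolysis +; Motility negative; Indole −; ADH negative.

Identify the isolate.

Indole −: excludes 5 organisms — 5 left.
LDC +: excludes Yersinia enterocolitica, Shigella sonnei — 3 left.
ONPG +: all 3 remaining candidates are consistent.
Motility −: excludes Hafnia alvei, Klebsiella aerogenes — 1 left.
VP +: the one remaining candidate is consistent.
ADH −: the one remaining candidate is consistent.
H2S −: the one remaining candidate is consistent.
urea hydrolysis +: the one remaining candidate is consistent.

Klebsiella pneumoniae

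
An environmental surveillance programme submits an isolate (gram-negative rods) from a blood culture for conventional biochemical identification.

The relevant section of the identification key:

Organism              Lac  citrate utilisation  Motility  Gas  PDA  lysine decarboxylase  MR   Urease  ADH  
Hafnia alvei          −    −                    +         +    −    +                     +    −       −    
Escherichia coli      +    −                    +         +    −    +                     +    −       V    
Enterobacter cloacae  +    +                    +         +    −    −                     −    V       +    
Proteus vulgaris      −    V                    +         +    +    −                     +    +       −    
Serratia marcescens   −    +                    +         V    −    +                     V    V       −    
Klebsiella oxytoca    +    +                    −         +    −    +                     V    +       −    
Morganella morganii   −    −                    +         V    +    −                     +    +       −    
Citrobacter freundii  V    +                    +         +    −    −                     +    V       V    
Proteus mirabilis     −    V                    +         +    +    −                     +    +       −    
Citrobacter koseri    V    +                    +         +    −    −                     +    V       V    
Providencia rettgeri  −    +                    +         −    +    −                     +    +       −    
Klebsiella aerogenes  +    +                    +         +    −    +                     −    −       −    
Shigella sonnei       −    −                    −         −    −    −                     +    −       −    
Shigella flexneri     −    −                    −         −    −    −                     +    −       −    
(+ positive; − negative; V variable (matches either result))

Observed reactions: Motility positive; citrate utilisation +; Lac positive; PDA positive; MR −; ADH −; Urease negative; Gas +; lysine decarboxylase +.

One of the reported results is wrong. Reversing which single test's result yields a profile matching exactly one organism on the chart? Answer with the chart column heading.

PDA

As reported, no row in the chart matches all 9 reactions.
Reversing Lac → still no organism matches.
Reversing Urease → still no organism matches.
Reversing Gas → still no organism matches.
Reversing citrate utilisation → still no organism matches.
Reversing Motility → still no organism matches.
Reversing lysine decarboxylase → still no organism matches.
Reversing ADH → still no organism matches.
Reversing PDA (to −) → unique match: Klebsiella aerogenes.
Reversing MR → still no organism matches.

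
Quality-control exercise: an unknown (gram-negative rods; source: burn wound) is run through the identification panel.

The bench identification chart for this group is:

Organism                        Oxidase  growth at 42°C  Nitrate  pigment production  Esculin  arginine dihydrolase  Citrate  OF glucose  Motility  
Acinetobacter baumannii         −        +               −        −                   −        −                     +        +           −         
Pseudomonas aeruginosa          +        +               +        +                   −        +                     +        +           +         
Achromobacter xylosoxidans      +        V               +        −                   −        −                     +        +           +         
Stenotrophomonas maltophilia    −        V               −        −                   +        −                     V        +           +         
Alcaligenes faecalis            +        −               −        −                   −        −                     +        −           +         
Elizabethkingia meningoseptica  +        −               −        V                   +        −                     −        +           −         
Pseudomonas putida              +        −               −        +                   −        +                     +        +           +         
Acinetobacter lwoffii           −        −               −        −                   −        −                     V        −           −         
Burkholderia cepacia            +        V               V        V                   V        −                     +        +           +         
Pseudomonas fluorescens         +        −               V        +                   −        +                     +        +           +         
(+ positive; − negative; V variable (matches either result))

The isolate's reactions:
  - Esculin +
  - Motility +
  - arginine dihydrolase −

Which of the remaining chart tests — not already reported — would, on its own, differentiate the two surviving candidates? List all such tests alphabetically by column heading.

Oxidase

arginine dihydrolase −: excludes Pseudomonas aeruginosa, Pseudomonas putida, Pseudomonas fluorescens — 7 left.
Esculin +: excludes Acinetobacter baumannii, Achromobacter xylosoxidans, Alcaligenes faecalis, Acinetobacter lwoffii — 3 left.
Motility +: excludes Elizabethkingia meningoseptica — 2 left.
Two candidates remain: Burkholderia cepacia and Stenotrophomonas maltophilia.
  Oxidase: Burkholderia cepacia +, Stenotrophomonas maltophilia − — discriminates.
  growth at 42°C: V vs V — variable for at least one, does not separate.
  Nitrate: V vs − — variable for at least one, does not separate.
  pigment production: V vs − — variable for at least one, does not separate.
  Citrate: + vs V — variable for at least one, does not separate.
  OF glucose: + vs + — same for both, does not separate.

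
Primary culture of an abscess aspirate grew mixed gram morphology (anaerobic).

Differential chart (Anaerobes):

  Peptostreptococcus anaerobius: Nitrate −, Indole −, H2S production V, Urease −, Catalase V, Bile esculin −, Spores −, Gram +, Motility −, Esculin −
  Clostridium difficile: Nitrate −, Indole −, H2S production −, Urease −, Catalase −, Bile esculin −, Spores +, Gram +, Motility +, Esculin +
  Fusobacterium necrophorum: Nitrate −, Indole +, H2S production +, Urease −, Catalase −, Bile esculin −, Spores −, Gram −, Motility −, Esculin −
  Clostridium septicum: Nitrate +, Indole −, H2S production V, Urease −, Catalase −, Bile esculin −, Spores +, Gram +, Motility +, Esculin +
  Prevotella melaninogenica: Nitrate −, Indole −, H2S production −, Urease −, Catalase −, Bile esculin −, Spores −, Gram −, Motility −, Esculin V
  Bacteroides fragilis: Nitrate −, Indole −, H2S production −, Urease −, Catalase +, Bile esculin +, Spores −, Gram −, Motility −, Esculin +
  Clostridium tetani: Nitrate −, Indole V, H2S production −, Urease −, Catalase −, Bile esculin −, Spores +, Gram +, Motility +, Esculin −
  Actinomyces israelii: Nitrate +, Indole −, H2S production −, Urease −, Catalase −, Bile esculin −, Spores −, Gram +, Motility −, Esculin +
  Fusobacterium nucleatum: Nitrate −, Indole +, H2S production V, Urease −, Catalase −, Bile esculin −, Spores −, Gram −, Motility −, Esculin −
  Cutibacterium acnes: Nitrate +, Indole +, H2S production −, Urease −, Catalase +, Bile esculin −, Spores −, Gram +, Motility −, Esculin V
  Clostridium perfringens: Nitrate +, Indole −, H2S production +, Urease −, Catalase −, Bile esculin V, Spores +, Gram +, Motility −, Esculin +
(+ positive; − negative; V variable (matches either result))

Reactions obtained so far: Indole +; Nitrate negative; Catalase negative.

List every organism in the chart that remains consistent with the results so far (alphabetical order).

Indole +: excludes 7 organisms — 4 left.
Catalase −: excludes Cutibacterium acnes — 3 left.
Nitrate −: all 3 remaining candidates are consistent.

Clostridium tetani, Fusobacterium necrophorum, Fusobacterium nucleatum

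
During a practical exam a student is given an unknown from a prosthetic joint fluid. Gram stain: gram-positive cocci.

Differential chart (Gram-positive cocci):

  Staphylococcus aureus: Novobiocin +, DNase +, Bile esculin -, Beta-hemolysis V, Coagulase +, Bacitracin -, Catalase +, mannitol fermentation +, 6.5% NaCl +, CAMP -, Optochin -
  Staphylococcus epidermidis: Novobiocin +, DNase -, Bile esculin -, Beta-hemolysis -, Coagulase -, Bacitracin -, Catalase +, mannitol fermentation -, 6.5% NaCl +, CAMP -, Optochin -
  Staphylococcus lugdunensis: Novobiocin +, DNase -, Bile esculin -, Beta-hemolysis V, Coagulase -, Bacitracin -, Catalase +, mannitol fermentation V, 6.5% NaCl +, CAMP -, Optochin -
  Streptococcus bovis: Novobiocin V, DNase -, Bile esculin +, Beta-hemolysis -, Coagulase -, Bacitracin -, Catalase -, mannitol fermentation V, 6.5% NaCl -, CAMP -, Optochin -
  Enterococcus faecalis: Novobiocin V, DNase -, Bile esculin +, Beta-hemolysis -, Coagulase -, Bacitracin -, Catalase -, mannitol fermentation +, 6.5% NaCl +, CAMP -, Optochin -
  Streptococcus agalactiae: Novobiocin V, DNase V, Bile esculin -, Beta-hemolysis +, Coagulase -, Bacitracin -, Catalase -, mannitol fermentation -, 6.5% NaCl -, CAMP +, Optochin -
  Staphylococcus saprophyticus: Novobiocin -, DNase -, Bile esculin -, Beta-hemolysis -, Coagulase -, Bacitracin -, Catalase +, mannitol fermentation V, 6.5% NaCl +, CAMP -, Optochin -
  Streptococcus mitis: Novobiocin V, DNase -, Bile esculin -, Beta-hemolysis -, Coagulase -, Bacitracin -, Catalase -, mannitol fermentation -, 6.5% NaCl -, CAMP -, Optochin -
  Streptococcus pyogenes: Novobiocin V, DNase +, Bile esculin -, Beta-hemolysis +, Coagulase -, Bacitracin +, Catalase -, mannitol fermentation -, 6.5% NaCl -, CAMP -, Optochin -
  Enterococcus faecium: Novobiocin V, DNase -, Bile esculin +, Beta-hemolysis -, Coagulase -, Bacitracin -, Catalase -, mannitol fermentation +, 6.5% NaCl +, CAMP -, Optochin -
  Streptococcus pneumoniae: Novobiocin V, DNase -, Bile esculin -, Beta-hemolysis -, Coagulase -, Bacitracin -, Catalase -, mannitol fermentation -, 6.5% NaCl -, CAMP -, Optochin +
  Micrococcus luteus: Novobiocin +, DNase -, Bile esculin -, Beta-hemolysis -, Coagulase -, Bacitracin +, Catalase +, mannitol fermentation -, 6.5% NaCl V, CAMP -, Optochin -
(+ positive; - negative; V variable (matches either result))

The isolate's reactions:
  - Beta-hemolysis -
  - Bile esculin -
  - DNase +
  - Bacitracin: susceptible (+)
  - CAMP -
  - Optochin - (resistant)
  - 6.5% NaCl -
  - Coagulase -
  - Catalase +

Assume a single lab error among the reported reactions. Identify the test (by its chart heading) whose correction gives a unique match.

As reported, no row in the chart matches all 9 reactions.
Reversing Catalase → still no organism matches.
Reversing 6.5% NaCl → still no organism matches.
Reversing Optochin → still no organism matches.
Reversing Beta-hemolysis → still no organism matches.
Reversing CAMP → still no organism matches.
Reversing Coagulase → still no organism matches.
Reversing DNase (to -) → unique match: Micrococcus luteus.
Reversing Bacitracin → still no organism matches.
Reversing Bile esculin → still no organism matches.

DNase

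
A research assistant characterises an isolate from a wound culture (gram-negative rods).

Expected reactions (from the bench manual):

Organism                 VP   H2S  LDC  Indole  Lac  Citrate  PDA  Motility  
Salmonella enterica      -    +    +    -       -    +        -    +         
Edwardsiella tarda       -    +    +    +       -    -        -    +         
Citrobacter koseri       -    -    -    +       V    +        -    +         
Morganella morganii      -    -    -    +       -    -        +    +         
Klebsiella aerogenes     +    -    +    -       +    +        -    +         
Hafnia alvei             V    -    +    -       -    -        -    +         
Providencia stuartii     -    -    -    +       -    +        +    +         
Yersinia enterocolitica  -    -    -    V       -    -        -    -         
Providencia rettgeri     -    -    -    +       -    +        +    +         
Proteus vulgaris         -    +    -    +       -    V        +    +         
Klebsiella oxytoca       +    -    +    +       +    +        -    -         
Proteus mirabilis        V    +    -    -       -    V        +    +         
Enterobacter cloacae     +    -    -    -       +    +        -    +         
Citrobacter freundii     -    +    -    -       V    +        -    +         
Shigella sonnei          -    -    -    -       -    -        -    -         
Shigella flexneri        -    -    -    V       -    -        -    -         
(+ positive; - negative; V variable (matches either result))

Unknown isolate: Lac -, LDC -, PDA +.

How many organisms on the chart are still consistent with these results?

Lac -: excludes Klebsiella aerogenes, Klebsiella oxytoca, Enterobacter cloacae — 13 left.
PDA +: excludes 8 organisms — 5 left.
LDC -: all 5 remaining candidates are consistent.
Still consistent: Morganella morganii, Proteus mirabilis, Proteus vulgaris, Providencia rettgeri, Providencia stuartii.

5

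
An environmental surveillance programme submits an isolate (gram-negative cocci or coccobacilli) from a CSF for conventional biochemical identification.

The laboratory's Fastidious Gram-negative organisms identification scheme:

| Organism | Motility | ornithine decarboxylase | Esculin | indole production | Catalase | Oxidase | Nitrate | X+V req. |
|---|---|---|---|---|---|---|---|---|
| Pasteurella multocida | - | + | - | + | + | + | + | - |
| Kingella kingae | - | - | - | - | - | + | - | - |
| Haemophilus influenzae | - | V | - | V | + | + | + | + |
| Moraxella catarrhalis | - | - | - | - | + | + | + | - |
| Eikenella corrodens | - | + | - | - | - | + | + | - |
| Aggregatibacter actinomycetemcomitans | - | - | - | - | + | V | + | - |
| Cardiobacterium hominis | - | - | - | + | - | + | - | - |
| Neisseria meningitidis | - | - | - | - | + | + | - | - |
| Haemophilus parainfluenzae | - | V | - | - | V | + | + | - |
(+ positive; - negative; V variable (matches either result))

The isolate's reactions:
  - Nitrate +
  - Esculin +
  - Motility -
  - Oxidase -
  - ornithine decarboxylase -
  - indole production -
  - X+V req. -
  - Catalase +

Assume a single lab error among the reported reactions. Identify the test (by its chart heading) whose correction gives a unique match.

Esculin

As reported, no row in the chart matches all 8 reactions.
Reversing ornithine decarboxylase → still no organism matches.
Reversing Catalase → still no organism matches.
Reversing indole production → still no organism matches.
Reversing Esculin (to -) → unique match: Aggregatibacter actinomycetemcomitans.
Reversing X+V req. → still no organism matches.
Reversing Motility → still no organism matches.
Reversing Nitrate → still no organism matches.
Reversing Oxidase → still no organism matches.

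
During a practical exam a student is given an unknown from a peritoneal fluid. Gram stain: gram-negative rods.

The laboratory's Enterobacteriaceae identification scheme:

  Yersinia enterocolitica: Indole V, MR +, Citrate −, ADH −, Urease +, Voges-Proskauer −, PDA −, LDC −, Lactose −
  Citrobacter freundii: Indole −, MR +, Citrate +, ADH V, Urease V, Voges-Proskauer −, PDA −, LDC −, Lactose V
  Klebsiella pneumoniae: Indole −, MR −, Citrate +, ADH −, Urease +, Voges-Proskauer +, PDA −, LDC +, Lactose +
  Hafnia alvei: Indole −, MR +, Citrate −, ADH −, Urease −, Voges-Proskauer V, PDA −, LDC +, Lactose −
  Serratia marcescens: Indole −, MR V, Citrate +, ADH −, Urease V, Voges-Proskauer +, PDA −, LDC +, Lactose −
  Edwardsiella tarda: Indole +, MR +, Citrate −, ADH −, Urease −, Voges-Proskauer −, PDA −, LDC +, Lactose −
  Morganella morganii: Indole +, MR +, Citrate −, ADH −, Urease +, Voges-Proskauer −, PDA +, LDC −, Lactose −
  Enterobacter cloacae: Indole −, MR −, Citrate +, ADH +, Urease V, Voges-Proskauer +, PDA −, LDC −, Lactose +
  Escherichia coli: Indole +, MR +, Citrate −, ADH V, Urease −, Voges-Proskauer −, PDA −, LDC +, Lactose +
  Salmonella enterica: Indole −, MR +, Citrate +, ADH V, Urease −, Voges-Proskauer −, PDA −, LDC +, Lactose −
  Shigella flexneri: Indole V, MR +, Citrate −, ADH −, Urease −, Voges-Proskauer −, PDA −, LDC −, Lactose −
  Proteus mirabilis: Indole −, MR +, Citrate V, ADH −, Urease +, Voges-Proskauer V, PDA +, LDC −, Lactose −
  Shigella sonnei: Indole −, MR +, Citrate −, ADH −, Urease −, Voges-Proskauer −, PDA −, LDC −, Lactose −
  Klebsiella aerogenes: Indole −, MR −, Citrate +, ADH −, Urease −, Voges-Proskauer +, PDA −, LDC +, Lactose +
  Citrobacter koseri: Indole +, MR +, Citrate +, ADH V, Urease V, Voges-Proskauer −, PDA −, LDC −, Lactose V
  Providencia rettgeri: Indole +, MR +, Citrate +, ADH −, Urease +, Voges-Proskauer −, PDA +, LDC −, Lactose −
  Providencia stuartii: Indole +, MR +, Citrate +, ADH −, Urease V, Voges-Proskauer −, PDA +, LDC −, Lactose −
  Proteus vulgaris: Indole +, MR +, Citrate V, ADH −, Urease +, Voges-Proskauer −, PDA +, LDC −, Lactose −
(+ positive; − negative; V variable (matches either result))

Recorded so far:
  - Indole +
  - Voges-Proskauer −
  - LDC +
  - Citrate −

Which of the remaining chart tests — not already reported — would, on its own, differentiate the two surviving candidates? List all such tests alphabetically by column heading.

Citrate −: excludes 9 organisms — 9 left.
Voges-Proskauer −: all 9 remaining candidates are consistent.
LDC +: excludes 6 organisms — 3 left.
Indole +: excludes Hafnia alvei — 2 left.
Two candidates remain: Edwardsiella tarda and Escherichia coli.
  MR: + vs + — same for both, does not separate.
  ADH: − vs V — variable for at least one, does not separate.
  Urease: − vs − — same for both, does not separate.
  PDA: − vs − — same for both, does not separate.
  Lactose: Edwardsiella tarda −, Escherichia coli + — discriminates.

Lactose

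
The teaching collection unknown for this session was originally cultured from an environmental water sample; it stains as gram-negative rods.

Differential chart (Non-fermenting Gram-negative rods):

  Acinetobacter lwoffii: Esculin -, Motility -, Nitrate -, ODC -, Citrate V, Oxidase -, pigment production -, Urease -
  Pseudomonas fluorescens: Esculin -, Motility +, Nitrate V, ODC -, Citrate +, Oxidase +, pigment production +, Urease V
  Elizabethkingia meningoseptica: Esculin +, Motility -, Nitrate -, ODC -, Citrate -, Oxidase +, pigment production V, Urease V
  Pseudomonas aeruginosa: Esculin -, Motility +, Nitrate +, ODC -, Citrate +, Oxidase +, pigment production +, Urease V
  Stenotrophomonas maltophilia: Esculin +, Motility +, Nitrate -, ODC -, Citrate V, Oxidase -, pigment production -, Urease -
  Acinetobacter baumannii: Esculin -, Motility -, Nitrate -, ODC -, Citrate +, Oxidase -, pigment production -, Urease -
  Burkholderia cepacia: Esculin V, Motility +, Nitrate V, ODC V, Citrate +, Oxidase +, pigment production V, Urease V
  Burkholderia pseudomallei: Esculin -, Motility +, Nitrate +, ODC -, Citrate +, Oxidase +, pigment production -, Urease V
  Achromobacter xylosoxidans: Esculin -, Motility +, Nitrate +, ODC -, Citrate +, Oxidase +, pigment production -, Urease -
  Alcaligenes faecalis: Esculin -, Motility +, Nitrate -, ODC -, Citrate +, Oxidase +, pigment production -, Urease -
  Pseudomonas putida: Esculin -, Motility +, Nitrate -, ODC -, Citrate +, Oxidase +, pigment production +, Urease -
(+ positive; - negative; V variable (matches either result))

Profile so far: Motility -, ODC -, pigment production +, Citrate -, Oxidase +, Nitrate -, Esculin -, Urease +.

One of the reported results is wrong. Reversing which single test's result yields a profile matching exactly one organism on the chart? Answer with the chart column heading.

Esculin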